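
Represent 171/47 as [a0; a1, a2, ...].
[3; 1, 1, 1, 3, 4]

Euclidean algorithm steps:
171 = 3 × 47 + 30
47 = 1 × 30 + 17
30 = 1 × 17 + 13
17 = 1 × 13 + 4
13 = 3 × 4 + 1
4 = 4 × 1 + 0
Continued fraction: [3; 1, 1, 1, 3, 4]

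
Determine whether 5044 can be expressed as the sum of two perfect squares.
12² + 70² (a=12, b=70)

Factorization: 5044 = 2^2 × 13 × 97
By Fermat: n is sum of two squares iff every prime p ≡ 3 (mod 4) appears to even power.
All primes ≡ 3 (mod 4) appear to even power.
Search a = 0, 1, 2, … for 5044 - a² a perfect square: first hit at a = 12: 5044 - 144 = 4900 = 70².
5044 = 12² + 70² = 144 + 4900 ✓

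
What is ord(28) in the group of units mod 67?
66

67 is prime, so ord(28) divides φ(67) = 66.
Divisors of 66: 1, 2, 3, 6, 11, 22, 33, 66.
Repeated squaring: 28^1 ≡ 28, 28^2 ≡ 47, 28^4 ≡ 65, 28^8 ≡ 4, 28^16 ≡ 16, 28^32 ≡ 55, 28^64 ≡ 10 (mod 67).
Test 28^d mod 67 for each divisor d in increasing order:
28^1 ≡ 28
28^2 ≡ 47
28^3 = 28^2·28^1 ≡ 43
28^6 = 28^4·28^2 ≡ 40
28^11 = 28^8·28^2·28^1 ≡ 38
28^22 = 28^16·28^4·28^2 ≡ 37
28^33 = 28^32·28^1 ≡ 66
28^66 = 28^64·28^2 ≡ 1  ← first divisor giving 1
The order is 66.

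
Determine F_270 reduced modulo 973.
965

Matrix identity: Q^n = [[F_(n+1), F_n], [F_n, F_(n-1)]] with Q = [[1,1],[1,0]].
n = 270 = 100001110₂. Square-and-multiply, entries mod 973:
Q^1 = [[1,1],[1,0]]
Q^2 = (Q^1)² = [[2,1],[1,1]]
Q^4 = (Q^2)² = [[5,3],[3,2]]
Q^8 = (Q^4)² = [[34,21],[21,13]]
Q^16 = (Q^8)² = [[624,14],[14,610]]
Q^33 = (Q^16)²·Q = [[134,372],[372,735]]
Q^67 = (Q^33)²·Q = [[892,660],[660,232]]
Q^135 = (Q^67)²·Q = [[833,419],[419,414]]
Q^270 = (Q^135)² = [[561,965],[965,569]]
F_270 mod 973 = Q^270[0][1] = 965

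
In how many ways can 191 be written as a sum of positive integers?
1820701100652

p(n) counts ways to write n as a sum of positive integers (order ignored).
Euler's pentagonal recurrence: p(k) = p(k-1) + p(k-2) - p(k-5) - p(k-7) + p(k-12) + p(k-15) - ... (offsets j(3j∓1)/2, signs ++--, p(0)=1, p(<0)=0).
DP table for k = 0..190: p(0)=1, p(1)=1, p(2)=2, p(3)=3, p(4)=5, p(5)=7, p(6)=11, p(7)=15, p(8)=22, p(9)=30, p(10)=42, p(11)=56, p(12)=77, p(13)=101, p(14)=135, p(15)=176, p(16)=231, p(17)=297, p(18)=385, p(19)=490, p(20)=627, p(21)=792, p(22)=1002, p(23)=1255, p(24)=1575, p(25)=1958, p(26)=2436, p(27)=3010, p(28)=3718, p(29)=4565, p(30)=5604, p(31)=6842, p(32)=8349, p(33)=10143, p(34)=12310, p(35)=14883, p(36)=17977, p(37)=21637, p(38)=26015, p(39)=31185, p(40)=37338, p(41)=44583, p(42)=53174, p(43)=63261, p(44)=75175, p(45)=89134, p(46)=105558, p(47)=124754, p(48)=147273, p(49)=173525, p(50)=204226, p(51)=239943, p(52)=281589, p(53)=329931, p(54)=386155, p(55)=451276, p(56)=526823, p(57)=614154, p(58)=715220, p(59)=831820, p(60)=966467, p(61)=1121505, p(62)=1300156, p(63)=1505499, p(64)=1741630, p(65)=2012558, p(66)=2323520, p(67)=2679689, p(68)=3087735, p(69)=3554345, p(70)=4087968, p(71)=4697205, p(72)=5392783, p(73)=6185689, p(74)=7089500, p(75)=8118264, p(76)=9289091, p(77)=10619863, p(78)=12132164, p(79)=13848650, p(80)=15796476, p(81)=18004327, p(82)=20506255, p(83)=23338469, p(84)=26543660, p(85)=30167357, p(86)=34262962, p(87)=38887673, p(88)=44108109, p(89)=49995925, p(90)=56634173, p(91)=64112359, p(92)=72533807, p(93)=82010177, p(94)=92669720, p(95)=104651419, p(96)=118114304, p(97)=133230930, p(98)=150198136, p(99)=169229875, p(100)=190569292, p(101)=214481126, p(102)=241265379, p(103)=271248950, p(104)=304801365, p(105)=342325709, p(106)=384276336, p(107)=431149389, p(108)=483502844, p(109)=541946240, p(110)=607163746, p(111)=679903203, p(112)=761002156, p(113)=851376628, p(114)=952050665, p(115)=1064144451, p(116)=1188908248, p(117)=1327710076, p(118)=1482074143, p(119)=1653668665, p(120)=1844349560, p(121)=2056148051, p(122)=2291320912, p(123)=2552338241, p(124)=2841940500, p(125)=3163127352, p(126)=3519222692, p(127)=3913864295, p(128)=4351078600, p(129)=4835271870, p(130)=5371315400, p(131)=5964539504, p(132)=6620830889, p(133)=7346629512, p(134)=8149040695, p(135)=9035836076, p(136)=10015581680, p(137)=11097645016, p(138)=12292341831, p(139)=13610949895, p(140)=15065878135, p(141)=16670689208, p(142)=18440293320, p(143)=20390982757, p(144)=22540654445, p(145)=24908858009, p(146)=27517052599, p(147)=30388671978, p(148)=33549419497, p(149)=37027355200, p(150)=40853235313, p(151)=45060624582, p(152)=49686288421, p(153)=54770336324, p(154)=60356673280, p(155)=66493182097, p(156)=73232243759, p(157)=80630964769, p(158)=88751778802, p(159)=97662728555, p(160)=107438159466, p(161)=118159068427, p(162)=129913904637, p(163)=142798995930, p(164)=156919475295, p(165)=172389800255, p(166)=189334822579, p(167)=207890420102, p(168)=228204732751, p(169)=250438925115, p(170)=274768617130, p(171)=301384802048, p(172)=330495499613, p(173)=362326859895, p(174)=397125074750, p(175)=435157697830, p(176)=476715857290, p(177)=522115831195, p(178)=571701605655, p(179)=625846753120, p(180)=684957390936, p(181)=749474411781, p(182)=819876908323, p(183)=896684817527, p(184)=980462880430, p(185)=1071823774337, p(186)=1171432692373, p(187)=1280011042268, p(188)=1398341745571, p(189)=1527273599625, p(190)=1667727404093.
Final step: p(191) = p(190) + p(189) - p(186) - p(184) + p(179) + p(176) - p(169) - p(165) + p(156) + p(151) - p(140) - p(134) + p(121) + p(114) - p(99) - p(91) + p(74) + p(65) - p(46) - p(36) + p(15) + p(4)
= 1667727404093 + 1527273599625 - 1171432692373 - 980462880430 + 625846753120 + 476715857290 - 250438925115 - 172389800255 + 73232243759 + 45060624582 - 15065878135 - 8149040695 + 2056148051 + 952050665 - 169229875 - 64112359 + 7089500 + 2012558 - 105558 - 17977 + 176 + 5
= 1820701100652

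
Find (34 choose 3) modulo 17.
0

Using Lucas' theorem:
Write n=34 and k=3 in base 17:
n in base 17: [2, 0]
k in base 17: [0, 3]
C(34,3) mod 17 = ∏ C(n_i, k_i) mod 17
Digit binomials (mod 17): C(2,0) = 1; C(0,3) = 0 (k_i > n_i)
Product: 1 × 0 = 0 ≡ 0 (mod 17)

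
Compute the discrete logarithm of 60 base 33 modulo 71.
38

Baby-step giant-step with step n = ⌈√71⌉ = 9.
Baby steps 33^j mod 71 (j:value) for j=0..8: 0:1, 1:33, 2:24, 3:11, 4:8, 5:51, 6:50, 7:17, 8:64.
Giant-step multiplier: 33^(-9) ≡ 33^(70-9) = 33^61 ≡ 67 (mod 71).
Giant steps γ_i = 60·67^i mod 71: γ_0=60, γ_1=44, γ_2=37, γ_3=65, γ_4=24 (in table at j=2).
x = i·n + j = 4·9 + 2 = 38.
Check: 33^38 ≡ 60 (mod 71).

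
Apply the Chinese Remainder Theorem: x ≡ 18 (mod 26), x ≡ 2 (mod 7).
44

Using Chinese Remainder Theorem:
M = 26 × 7 = 182
M1 = 7, M2 = 26
y1 = 7^(-1) mod 26 = 15
y2 = 26^(-1) mod 7 = 3
x = (18×7×15 + 2×26×3) mod 182 = 44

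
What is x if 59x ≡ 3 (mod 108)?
x ≡ 33 (mod 108)

gcd(59, 108) = 1, which divides 3, so solutions exist.
Find 59^(-1) mod 108 by the extended Euclidean algorithm:
108 = 1 × 59 + 49  ⟹  49 = (1)·108 + (-1)·59
59 = 1 × 49 + 10  ⟹  10 = (-1)·108 + (2)·59
49 = 4 × 10 + 9  ⟹  9 = (5)·108 + (-9)·59
10 = 1 × 9 + 1  ⟹  1 = (-6)·108 + (11)·59
So (11)·59 ≡ 1 (mod 108), i.e. 59^(-1) ≡ 11 (mod 108).
x ≡ 11 × 3 = 33 ≡ 33 (mod 108).
Check: 59 × 33 = 1947 ≡ 3 (mod 108).
Unique solution: x ≡ 33 (mod 108)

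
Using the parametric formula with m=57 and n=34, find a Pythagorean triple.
(2093, 3876, 4405)

Euclid's formula: a = m² - n², b = 2mn, c = m² + n²
m = 57, n = 34
a = 57² - 34² = 3249 - 1156 = 2093
b = 2 × 57 × 34 = 3876
c = 57² + 34² = 3249 + 1156 = 4405
Verification: 2093² + 3876² = 4380649 + 15023376 = 19404025 = 4405² ✓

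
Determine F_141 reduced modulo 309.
215

Matrix identity: Q^n = [[F_(n+1), F_n], [F_n, F_(n-1)]] with Q = [[1,1],[1,0]].
n = 141 = 10001101₂. Square-and-multiply, entries mod 309:
Q^1 = [[1,1],[1,0]]
Q^2 = (Q^1)² = [[2,1],[1,1]]
Q^4 = (Q^2)² = [[5,3],[3,2]]
Q^8 = (Q^4)² = [[34,21],[21,13]]
Q^17 = (Q^8)²·Q = [[112,52],[52,60]]
Q^35 = (Q^17)²·Q = [[90,107],[107,292]]
Q^70 = (Q^35)² = [[82,86],[86,305]]
Q^141 = (Q^70)²·Q = [[125,215],[215,219]]
F_141 mod 309 = Q^141[0][1] = 215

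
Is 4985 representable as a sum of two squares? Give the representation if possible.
19² + 68² (a=19, b=68)

Factorization: 4985 = 5 × 997
By Fermat: n is sum of two squares iff every prime p ≡ 3 (mod 4) appears to even power.
All primes ≡ 3 (mod 4) appear to even power.
Search a = 0, 1, 2, … for 4985 - a² a perfect square: first hit at a = 19: 4985 - 361 = 4624 = 68².
4985 = 19² + 68² = 361 + 4624 ✓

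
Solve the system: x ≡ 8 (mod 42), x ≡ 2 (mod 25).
302

Using Chinese Remainder Theorem:
M = 42 × 25 = 1050
M1 = 25, M2 = 42
y1 = 25^(-1) mod 42 = 37
y2 = 42^(-1) mod 25 = 3
x = (8×25×37 + 2×42×3) mod 1050 = 302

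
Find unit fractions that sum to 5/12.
1/3 + 1/12

Greedy algorithm:
5/12: ceiling(12/5) = 3, use 1/3
1/12: ceiling(12/1) = 12, use 1/12
Result: 5/12 = 1/3 + 1/12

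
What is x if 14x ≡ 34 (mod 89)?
x ≡ 66 (mod 89)

gcd(14, 89) = 1, which divides 34, so solutions exist.
Find 14^(-1) mod 89 by the extended Euclidean algorithm:
89 = 6 × 14 + 5  ⟹  5 = (1)·89 + (-6)·14
14 = 2 × 5 + 4  ⟹  4 = (-2)·89 + (13)·14
5 = 1 × 4 + 1  ⟹  1 = (3)·89 + (-19)·14
So (-19)·14 ≡ 1 (mod 89), i.e. 14^(-1) ≡ -19 ≡ 70 (mod 89).
x ≡ 70 × 34 = 2380 ≡ 66 (mod 89).
Check: 14 × 66 = 924 ≡ 34 (mod 89).
Unique solution: x ≡ 66 (mod 89)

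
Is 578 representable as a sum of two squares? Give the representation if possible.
7² + 23² (a=7, b=23)

Factorization: 578 = 2 × 17^2
By Fermat: n is sum of two squares iff every prime p ≡ 3 (mod 4) appears to even power.
All primes ≡ 3 (mod 4) appear to even power.
Search a = 0, 1, 2, … for 578 - a² a perfect square: first hit at a = 7: 578 - 49 = 529 = 23².
578 = 7² + 23² = 49 + 529 ✓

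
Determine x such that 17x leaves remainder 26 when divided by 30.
x ≡ 28 (mod 30)

gcd(17, 30) = 1, which divides 26, so solutions exist.
Find 17^(-1) mod 30 by the extended Euclidean algorithm:
30 = 1 × 17 + 13  ⟹  13 = (1)·30 + (-1)·17
17 = 1 × 13 + 4  ⟹  4 = (-1)·30 + (2)·17
13 = 3 × 4 + 1  ⟹  1 = (4)·30 + (-7)·17
So (-7)·17 ≡ 1 (mod 30), i.e. 17^(-1) ≡ -7 ≡ 23 (mod 30).
x ≡ 23 × 26 = 598 ≡ 28 (mod 30).
Check: 17 × 28 = 476 ≡ 26 (mod 30).
Unique solution: x ≡ 28 (mod 30)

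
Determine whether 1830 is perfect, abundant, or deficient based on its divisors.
abundant

Proper divisors of 1830: sum = 1 + 2 + 3 + 5 + 6 + 10 + 15 + 30 + 61 + 122 + 183 + 305 + 366 + 610 + 915 = 2634
Since 2634 > 1830, 1830 is abundant.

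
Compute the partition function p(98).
150198136

p(n) counts ways to write n as a sum of positive integers (order ignored).
Euler's pentagonal recurrence: p(k) = p(k-1) + p(k-2) - p(k-5) - p(k-7) + p(k-12) + p(k-15) - ... (offsets j(3j∓1)/2, signs ++--, p(0)=1, p(<0)=0).
DP table for k = 0..97: p(0)=1, p(1)=1, p(2)=2, p(3)=3, p(4)=5, p(5)=7, p(6)=11, p(7)=15, p(8)=22, p(9)=30, p(10)=42, p(11)=56, p(12)=77, p(13)=101, p(14)=135, p(15)=176, p(16)=231, p(17)=297, p(18)=385, p(19)=490, p(20)=627, p(21)=792, p(22)=1002, p(23)=1255, p(24)=1575, p(25)=1958, p(26)=2436, p(27)=3010, p(28)=3718, p(29)=4565, p(30)=5604, p(31)=6842, p(32)=8349, p(33)=10143, p(34)=12310, p(35)=14883, p(36)=17977, p(37)=21637, p(38)=26015, p(39)=31185, p(40)=37338, p(41)=44583, p(42)=53174, p(43)=63261, p(44)=75175, p(45)=89134, p(46)=105558, p(47)=124754, p(48)=147273, p(49)=173525, p(50)=204226, p(51)=239943, p(52)=281589, p(53)=329931, p(54)=386155, p(55)=451276, p(56)=526823, p(57)=614154, p(58)=715220, p(59)=831820, p(60)=966467, p(61)=1121505, p(62)=1300156, p(63)=1505499, p(64)=1741630, p(65)=2012558, p(66)=2323520, p(67)=2679689, p(68)=3087735, p(69)=3554345, p(70)=4087968, p(71)=4697205, p(72)=5392783, p(73)=6185689, p(74)=7089500, p(75)=8118264, p(76)=9289091, p(77)=10619863, p(78)=12132164, p(79)=13848650, p(80)=15796476, p(81)=18004327, p(82)=20506255, p(83)=23338469, p(84)=26543660, p(85)=30167357, p(86)=34262962, p(87)=38887673, p(88)=44108109, p(89)=49995925, p(90)=56634173, p(91)=64112359, p(92)=72533807, p(93)=82010177, p(94)=92669720, p(95)=104651419, p(96)=118114304, p(97)=133230930.
Final step: p(98) = p(97) + p(96) - p(93) - p(91) + p(86) + p(83) - p(76) - p(72) + p(63) + p(58) - p(47) - p(41) + p(28) + p(21) - p(6)
= 133230930 + 118114304 - 82010177 - 64112359 + 34262962 + 23338469 - 9289091 - 5392783 + 1505499 + 715220 - 124754 - 44583 + 3718 + 792 - 11
= 150198136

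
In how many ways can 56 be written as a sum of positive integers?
526823

p(n) counts ways to write n as a sum of positive integers (order ignored).
Euler's pentagonal recurrence: p(k) = p(k-1) + p(k-2) - p(k-5) - p(k-7) + p(k-12) + p(k-15) - ... (offsets j(3j∓1)/2, signs ++--, p(0)=1, p(<0)=0).
DP table for k = 0..55: p(0)=1, p(1)=1, p(2)=2, p(3)=3, p(4)=5, p(5)=7, p(6)=11, p(7)=15, p(8)=22, p(9)=30, p(10)=42, p(11)=56, p(12)=77, p(13)=101, p(14)=135, p(15)=176, p(16)=231, p(17)=297, p(18)=385, p(19)=490, p(20)=627, p(21)=792, p(22)=1002, p(23)=1255, p(24)=1575, p(25)=1958, p(26)=2436, p(27)=3010, p(28)=3718, p(29)=4565, p(30)=5604, p(31)=6842, p(32)=8349, p(33)=10143, p(34)=12310, p(35)=14883, p(36)=17977, p(37)=21637, p(38)=26015, p(39)=31185, p(40)=37338, p(41)=44583, p(42)=53174, p(43)=63261, p(44)=75175, p(45)=89134, p(46)=105558, p(47)=124754, p(48)=147273, p(49)=173525, p(50)=204226, p(51)=239943, p(52)=281589, p(53)=329931, p(54)=386155, p(55)=451276.
Final step: p(56) = p(55) + p(54) - p(51) - p(49) + p(44) + p(41) - p(34) - p(30) + p(21) + p(16) - p(5)
= 451276 + 386155 - 239943 - 173525 + 75175 + 44583 - 12310 - 5604 + 792 + 231 - 7
= 526823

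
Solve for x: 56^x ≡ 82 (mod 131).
63

Baby-step giant-step with step n = ⌈√131⌉ = 12.
Baby steps 56^j mod 131 (j:value) for j=0..11: 0:1, 1:56, 2:123, 3:76, 4:64, 5:47, 6:12, 7:17, 8:35, 9:126, 10:113, 11:40.
Giant-step multiplier: 56^(-12) ≡ 56^(130-12) = 56^118 ≡ 121 (mod 131).
Giant steps γ_i = 82·121^i mod 131: γ_0=82, γ_1=97, γ_2=78, γ_3=6, γ_4=71, γ_5=76 (in table at j=3).
x = i·n + j = 5·12 + 3 = 63.
Check: 56^63 ≡ 82 (mod 131).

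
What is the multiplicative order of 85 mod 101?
50

101 is prime, so ord(85) divides φ(101) = 100.
Divisors of 100: 1, 2, 4, 5, 10, 20, 25, 50, 100.
Repeated squaring: 85^1 ≡ 85, 85^2 ≡ 54, 85^4 ≡ 88, 85^8 ≡ 68, 85^16 ≡ 79, 85^32 ≡ 80, 85^64 ≡ 37 (mod 101).
Test 85^d mod 101 for each divisor d in increasing order:
85^1 ≡ 85
85^2 ≡ 54
85^4 ≡ 88
85^5 = 85^4·85^1 ≡ 6
85^10 = 85^8·85^2 ≡ 36
85^20 = 85^16·85^4 ≡ 84
85^25 = 85^16·85^8·85^1 ≡ 100
85^50 = 85^32·85^16·85^2 ≡ 1  ← first divisor giving 1
The order is 50.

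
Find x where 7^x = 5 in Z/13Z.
3

Baby-step giant-step with step n = ⌈√13⌉ = 4.
Baby steps 7^j mod 13 (j:value) for j=0..3: 0:1, 1:7, 2:10, 3:5.
h = 5 is already in the table at j=3, so x = 3.
Check: 7^3 ≡ 5 (mod 13).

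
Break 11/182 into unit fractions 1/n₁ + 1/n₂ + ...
1/17 + 1/619 + 1/1915186

Greedy algorithm:
11/182: ceiling(182/11) = 17, use 1/17
5/3094: ceiling(3094/5) = 619, use 1/619
1/1915186: ceiling(1915186/1) = 1915186, use 1/1915186
Result: 11/182 = 1/17 + 1/619 + 1/1915186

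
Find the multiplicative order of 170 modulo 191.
95

191 is prime, so ord(170) divides φ(191) = 190.
Divisors of 190: 1, 2, 5, 10, 19, 38, 95, 190.
Repeated squaring: 170^1 ≡ 170, 170^2 ≡ 59, 170^4 ≡ 43, 170^8 ≡ 130, 170^16 ≡ 92, 170^32 ≡ 60, 170^64 ≡ 162, 170^128 ≡ 77 (mod 191).
Test 170^d mod 191 for each divisor d in increasing order:
170^1 ≡ 170
170^2 ≡ 59
170^5 = 170^4·170^1 ≡ 52
170^10 = 170^8·170^2 ≡ 30
170^19 = 170^16·170^2·170^1 ≡ 39
170^38 = 170^32·170^4·170^2 ≡ 184
170^95 = 170^64·170^16·170^8·170^4·170^2·170^1 ≡ 1  ← first divisor giving 1
The order is 95.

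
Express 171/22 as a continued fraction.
[7; 1, 3, 2, 2]

Euclidean algorithm steps:
171 = 7 × 22 + 17
22 = 1 × 17 + 5
17 = 3 × 5 + 2
5 = 2 × 2 + 1
2 = 2 × 1 + 0
Continued fraction: [7; 1, 3, 2, 2]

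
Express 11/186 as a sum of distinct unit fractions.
1/17 + 1/3162

Greedy algorithm:
11/186: ceiling(186/11) = 17, use 1/17
1/3162: ceiling(3162/1) = 3162, use 1/3162
Result: 11/186 = 1/17 + 1/3162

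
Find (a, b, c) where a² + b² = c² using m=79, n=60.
(2641, 9480, 9841)

Euclid's formula: a = m² - n², b = 2mn, c = m² + n²
m = 79, n = 60
a = 79² - 60² = 6241 - 3600 = 2641
b = 2 × 79 × 60 = 9480
c = 79² + 60² = 6241 + 3600 = 9841
Verification: 2641² + 9480² = 6974881 + 89870400 = 96845281 = 9841² ✓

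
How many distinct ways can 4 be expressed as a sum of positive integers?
5

p(n) counts ways to write n as a sum of positive integers (order ignored).
Examples: 4; 3 + 1; 2 + 2; 2 + 1 + 1; 1 + 1 + 1 + 1
p(4) = 5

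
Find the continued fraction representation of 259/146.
[1; 1, 3, 2, 2, 1, 4]

Euclidean algorithm steps:
259 = 1 × 146 + 113
146 = 1 × 113 + 33
113 = 3 × 33 + 14
33 = 2 × 14 + 5
14 = 2 × 5 + 4
5 = 1 × 4 + 1
4 = 4 × 1 + 0
Continued fraction: [1; 1, 3, 2, 2, 1, 4]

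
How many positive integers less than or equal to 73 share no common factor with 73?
72

73 = 73
φ(n) = n × ∏(1 - 1/p) for each prime p dividing n
φ(73) = 73 × (1 - 1/73) = 72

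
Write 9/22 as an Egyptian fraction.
1/3 + 1/14 + 1/231

Greedy algorithm:
9/22: ceiling(22/9) = 3, use 1/3
5/66: ceiling(66/5) = 14, use 1/14
1/231: ceiling(231/1) = 231, use 1/231
Result: 9/22 = 1/3 + 1/14 + 1/231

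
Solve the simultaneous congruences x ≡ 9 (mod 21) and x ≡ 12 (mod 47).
576

Using Chinese Remainder Theorem:
M = 21 × 47 = 987
M1 = 47, M2 = 21
y1 = 47^(-1) mod 21 = 17
y2 = 21^(-1) mod 47 = 9
x = (9×47×17 + 12×21×9) mod 987 = 576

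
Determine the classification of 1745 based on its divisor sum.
deficient

Proper divisors of 1745: sum = 1 + 5 + 349 = 355
Since 355 < 1745, 1745 is deficient.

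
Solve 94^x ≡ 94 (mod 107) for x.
1

Baby-step giant-step with step n = ⌈√107⌉ = 11.
Baby steps 94^j mod 107 (j:value) for j=0..10: 0:1, 1:94, 2:62, 3:50, 4:99, 5:104, 6:39, 7:28, 8:64, 9:24, 10:9.
h = 94 is already in the table at j=1, so x = 1.
Check: 94^1 ≡ 94 (mod 107).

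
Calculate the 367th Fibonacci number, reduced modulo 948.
217

Matrix identity: Q^n = [[F_(n+1), F_n], [F_n, F_(n-1)]] with Q = [[1,1],[1,0]].
n = 367 = 101101111₂. Square-and-multiply, entries mod 948:
Q^1 = [[1,1],[1,0]]
Q^2 = (Q^1)² = [[2,1],[1,1]]
Q^5 = (Q^2)²·Q = [[8,5],[5,3]]
Q^11 = (Q^5)²·Q = [[144,89],[89,55]]
Q^22 = (Q^11)² = [[217,647],[647,518]]
Q^45 = (Q^22)²·Q = [[827,230],[230,597]]
Q^91 = (Q^45)²·Q = [[693,233],[233,460]]
Q^183 = (Q^91)²·Q = [[231,814],[814,365]]
Q^367 = (Q^183)²·Q = [[933,217],[217,716]]
F_367 mod 948 = Q^367[0][1] = 217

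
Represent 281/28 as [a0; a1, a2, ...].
[10; 28]

Euclidean algorithm steps:
281 = 10 × 28 + 1
28 = 28 × 1 + 0
Continued fraction: [10; 28]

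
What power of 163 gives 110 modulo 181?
33

Baby-step giant-step with step n = ⌈√181⌉ = 14.
Baby steps 163^j mod 181 (j:value) for j=0..13: 0:1, 1:163, 2:143, 3:141, 4:177, 5:72, 6:152, 7:160, 8:16, 9:74, 10:116, 11:84, 12:117, 13:66.
Giant-step multiplier: 163^(-14) ≡ 163^(180-14) = 163^166 ≡ 55 (mod 181).
Giant steps γ_i = 110·55^i mod 181: γ_0=110, γ_1=77, γ_2=72 (in table at j=5).
x = i·n + j = 2·14 + 5 = 33.
Check: 163^33 ≡ 110 (mod 181).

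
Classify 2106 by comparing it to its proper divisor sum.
abundant

Proper divisors of 2106: sum = 1 + 2 + 3 + 6 + 9 + 13 + 18 + 26 + ... + 234 + 351 + 702 + 1053 (19 divisors) = 2976
Since 2976 > 2106, 2106 is abundant.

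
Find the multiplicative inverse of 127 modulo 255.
253

gcd(127, 255) = 1, so the inverse exists.
Extended Euclidean algorithm on (255, 127):
255 = 2 × 127 + 1  ⟹  1 = (1)·255 + (-2)·127
So (-2)·127 ≡ 1 (mod 255), i.e. 127^(-1) ≡ -2 ≡ 253 (mod 255).
Check: 127 × 253 = 32131 ≡ 1 (mod 255)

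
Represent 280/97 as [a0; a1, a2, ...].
[2; 1, 7, 1, 4, 2]

Euclidean algorithm steps:
280 = 2 × 97 + 86
97 = 1 × 86 + 11
86 = 7 × 11 + 9
11 = 1 × 9 + 2
9 = 4 × 2 + 1
2 = 2 × 1 + 0
Continued fraction: [2; 1, 7, 1, 4, 2]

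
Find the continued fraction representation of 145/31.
[4; 1, 2, 10]

Euclidean algorithm steps:
145 = 4 × 31 + 21
31 = 1 × 21 + 10
21 = 2 × 10 + 1
10 = 10 × 1 + 0
Continued fraction: [4; 1, 2, 10]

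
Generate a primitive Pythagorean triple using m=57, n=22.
(2765, 2508, 3733)

Euclid's formula: a = m² - n², b = 2mn, c = m² + n²
m = 57, n = 22
a = 57² - 22² = 3249 - 484 = 2765
b = 2 × 57 × 22 = 2508
c = 57² + 22² = 3249 + 484 = 3733
Verification: 2765² + 2508² = 7645225 + 6290064 = 13935289 = 3733² ✓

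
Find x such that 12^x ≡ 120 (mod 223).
78

Baby-step giant-step with step n = ⌈√223⌉ = 15.
Baby steps 12^j mod 223 (j:value) for j=0..14: 0:1, 1:12, 2:144, 3:167, 4:220, 5:187, 6:14, 7:168, 8:9, 9:108, 10:181, 11:165, 12:196, 13:122, 14:126.
Giant-step multiplier: 12^(-15) ≡ 12^(222-15) = 12^207 ≡ 91 (mod 223).
Giant steps γ_i = 120·91^i mod 223: γ_0=120, γ_1=216, γ_2=32, γ_3=13, γ_4=68, γ_5=167 (in table at j=3).
x = i·n + j = 5·15 + 3 = 78.
Check: 12^78 ≡ 120 (mod 223).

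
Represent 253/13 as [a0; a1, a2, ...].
[19; 2, 6]

Euclidean algorithm steps:
253 = 19 × 13 + 6
13 = 2 × 6 + 1
6 = 6 × 1 + 0
Continued fraction: [19; 2, 6]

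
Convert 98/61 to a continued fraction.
[1; 1, 1, 1, 1, 5, 2]

Euclidean algorithm steps:
98 = 1 × 61 + 37
61 = 1 × 37 + 24
37 = 1 × 24 + 13
24 = 1 × 13 + 11
13 = 1 × 11 + 2
11 = 5 × 2 + 1
2 = 2 × 1 + 0
Continued fraction: [1; 1, 1, 1, 1, 5, 2]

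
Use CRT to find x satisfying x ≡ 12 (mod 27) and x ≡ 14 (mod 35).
714

Using Chinese Remainder Theorem:
M = 27 × 35 = 945
M1 = 35, M2 = 27
y1 = 35^(-1) mod 27 = 17
y2 = 27^(-1) mod 35 = 13
x = (12×35×17 + 14×27×13) mod 945 = 714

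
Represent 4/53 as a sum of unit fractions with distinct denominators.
1/14 + 1/248 + 1/92008

Greedy algorithm:
4/53: ceiling(53/4) = 14, use 1/14
3/742: ceiling(742/3) = 248, use 1/248
1/92008: ceiling(92008/1) = 92008, use 1/92008
Result: 4/53 = 1/14 + 1/248 + 1/92008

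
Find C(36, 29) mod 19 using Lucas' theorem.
11

Using Lucas' theorem:
Write n=36 and k=29 in base 19:
n in base 19: [1, 17]
k in base 19: [1, 10]
C(36,29) mod 19 = ∏ C(n_i, k_i) mod 19
Digit binomials (mod 19): C(1,1) = 1; C(17,10) = 19448 ≡ 11
Product: 1 × 11 = 11 ≡ 11 (mod 19)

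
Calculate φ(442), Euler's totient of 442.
192

442 = 2 × 13 × 17
φ(n) = n × ∏(1 - 1/p) for each prime p dividing n
φ(442) = 442 × (1 - 1/2) × (1 - 1/13) × (1 - 1/17) = 192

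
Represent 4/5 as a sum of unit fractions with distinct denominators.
1/2 + 1/4 + 1/20

Greedy algorithm:
4/5: ceiling(5/4) = 2, use 1/2
3/10: ceiling(10/3) = 4, use 1/4
1/20: ceiling(20/1) = 20, use 1/20
Result: 4/5 = 1/2 + 1/4 + 1/20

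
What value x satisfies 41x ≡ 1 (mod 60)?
41

gcd(41, 60) = 1, so the inverse exists.
Extended Euclidean algorithm on (60, 41):
60 = 1 × 41 + 19  ⟹  19 = (1)·60 + (-1)·41
41 = 2 × 19 + 3  ⟹  3 = (-2)·60 + (3)·41
19 = 6 × 3 + 1  ⟹  1 = (13)·60 + (-19)·41
So (-19)·41 ≡ 1 (mod 60), i.e. 41^(-1) ≡ -19 ≡ 41 (mod 60).
Check: 41 × 41 = 1681 ≡ 1 (mod 60)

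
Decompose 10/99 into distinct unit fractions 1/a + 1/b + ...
1/10 + 1/990

Greedy algorithm:
10/99: ceiling(99/10) = 10, use 1/10
1/990: ceiling(990/1) = 990, use 1/990
Result: 10/99 = 1/10 + 1/990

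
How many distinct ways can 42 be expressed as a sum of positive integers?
53174

p(n) counts ways to write n as a sum of positive integers (order ignored).
Euler's pentagonal recurrence: p(k) = p(k-1) + p(k-2) - p(k-5) - p(k-7) + p(k-12) + p(k-15) - ... (offsets j(3j∓1)/2, signs ++--, p(0)=1, p(<0)=0).
DP table for k = 0..41: p(0)=1, p(1)=1, p(2)=2, p(3)=3, p(4)=5, p(5)=7, p(6)=11, p(7)=15, p(8)=22, p(9)=30, p(10)=42, p(11)=56, p(12)=77, p(13)=101, p(14)=135, p(15)=176, p(16)=231, p(17)=297, p(18)=385, p(19)=490, p(20)=627, p(21)=792, p(22)=1002, p(23)=1255, p(24)=1575, p(25)=1958, p(26)=2436, p(27)=3010, p(28)=3718, p(29)=4565, p(30)=5604, p(31)=6842, p(32)=8349, p(33)=10143, p(34)=12310, p(35)=14883, p(36)=17977, p(37)=21637, p(38)=26015, p(39)=31185, p(40)=37338, p(41)=44583.
Final step: p(42) = p(41) + p(40) - p(37) - p(35) + p(30) + p(27) - p(20) - p(16) + p(7) + p(2)
= 44583 + 37338 - 21637 - 14883 + 5604 + 3010 - 627 - 231 + 15 + 2
= 53174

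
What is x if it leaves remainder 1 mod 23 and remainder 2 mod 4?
70

Using Chinese Remainder Theorem:
M = 23 × 4 = 92
M1 = 4, M2 = 23
y1 = 4^(-1) mod 23 = 6
y2 = 23^(-1) mod 4 = 3
x = (1×4×6 + 2×23×3) mod 92 = 70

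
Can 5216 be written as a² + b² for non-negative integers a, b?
Not possible

Factorization: 5216 = 2^5 × 163
By Fermat: n is sum of two squares iff every prime p ≡ 3 (mod 4) appears to even power.
Prime(s) ≡ 3 (mod 4) with odd exponent: [(163, 1)]
Therefore 5216 cannot be expressed as a² + b².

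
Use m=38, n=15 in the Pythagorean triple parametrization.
(1219, 1140, 1669)

Euclid's formula: a = m² - n², b = 2mn, c = m² + n²
m = 38, n = 15
a = 38² - 15² = 1444 - 225 = 1219
b = 2 × 38 × 15 = 1140
c = 38² + 15² = 1444 + 225 = 1669
Verification: 1219² + 1140² = 1485961 + 1299600 = 2785561 = 1669² ✓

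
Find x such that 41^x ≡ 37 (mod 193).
131

Baby-step giant-step with step n = ⌈√193⌉ = 14.
Baby steps 41^j mod 193 (j:value) for j=0..13: 0:1, 1:41, 2:137, 3:20, 4:48, 5:38, 6:14, 7:188, 8:181, 9:87, 10:93, 11:146, 12:3, 13:123.
Giant-step multiplier: 41^(-14) ≡ 41^(192-14) = 41^178 ≡ 139 (mod 193).
Giant steps γ_i = 37·139^i mod 193: γ_0=37, γ_1=125, γ_2=5, γ_3=116, γ_4=105, γ_5=120, γ_6=82, γ_7=11, γ_8=178, γ_9=38 (in table at j=5).
x = i·n + j = 9·14 + 5 = 131.
Check: 41^131 ≡ 37 (mod 193).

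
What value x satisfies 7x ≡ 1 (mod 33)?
19

gcd(7, 33) = 1, so the inverse exists.
Extended Euclidean algorithm on (33, 7):
33 = 4 × 7 + 5  ⟹  5 = (1)·33 + (-4)·7
7 = 1 × 5 + 2  ⟹  2 = (-1)·33 + (5)·7
5 = 2 × 2 + 1  ⟹  1 = (3)·33 + (-14)·7
So (-14)·7 ≡ 1 (mod 33), i.e. 7^(-1) ≡ -14 ≡ 19 (mod 33).
Check: 7 × 19 = 133 ≡ 1 (mod 33)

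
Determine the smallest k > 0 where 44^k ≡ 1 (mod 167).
83

167 is prime, so ord(44) divides φ(167) = 166.
Divisors of 166: 1, 2, 83, 166.
Repeated squaring: 44^1 ≡ 44, 44^2 ≡ 99, 44^4 ≡ 115, 44^8 ≡ 32, 44^16 ≡ 22, 44^32 ≡ 150, 44^64 ≡ 122, 44^128 ≡ 21 (mod 167).
Test 44^d mod 167 for each divisor d in increasing order:
44^1 ≡ 44
44^2 ≡ 99
44^83 = 44^64·44^16·44^2·44^1 ≡ 1  ← first divisor giving 1
The order is 83.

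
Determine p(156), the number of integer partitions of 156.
73232243759

p(n) counts ways to write n as a sum of positive integers (order ignored).
Euler's pentagonal recurrence: p(k) = p(k-1) + p(k-2) - p(k-5) - p(k-7) + p(k-12) + p(k-15) - ... (offsets j(3j∓1)/2, signs ++--, p(0)=1, p(<0)=0).
DP table for k = 0..155: p(0)=1, p(1)=1, p(2)=2, p(3)=3, p(4)=5, p(5)=7, p(6)=11, p(7)=15, p(8)=22, p(9)=30, p(10)=42, p(11)=56, p(12)=77, p(13)=101, p(14)=135, p(15)=176, p(16)=231, p(17)=297, p(18)=385, p(19)=490, p(20)=627, p(21)=792, p(22)=1002, p(23)=1255, p(24)=1575, p(25)=1958, p(26)=2436, p(27)=3010, p(28)=3718, p(29)=4565, p(30)=5604, p(31)=6842, p(32)=8349, p(33)=10143, p(34)=12310, p(35)=14883, p(36)=17977, p(37)=21637, p(38)=26015, p(39)=31185, p(40)=37338, p(41)=44583, p(42)=53174, p(43)=63261, p(44)=75175, p(45)=89134, p(46)=105558, p(47)=124754, p(48)=147273, p(49)=173525, p(50)=204226, p(51)=239943, p(52)=281589, p(53)=329931, p(54)=386155, p(55)=451276, p(56)=526823, p(57)=614154, p(58)=715220, p(59)=831820, p(60)=966467, p(61)=1121505, p(62)=1300156, p(63)=1505499, p(64)=1741630, p(65)=2012558, p(66)=2323520, p(67)=2679689, p(68)=3087735, p(69)=3554345, p(70)=4087968, p(71)=4697205, p(72)=5392783, p(73)=6185689, p(74)=7089500, p(75)=8118264, p(76)=9289091, p(77)=10619863, p(78)=12132164, p(79)=13848650, p(80)=15796476, p(81)=18004327, p(82)=20506255, p(83)=23338469, p(84)=26543660, p(85)=30167357, p(86)=34262962, p(87)=38887673, p(88)=44108109, p(89)=49995925, p(90)=56634173, p(91)=64112359, p(92)=72533807, p(93)=82010177, p(94)=92669720, p(95)=104651419, p(96)=118114304, p(97)=133230930, p(98)=150198136, p(99)=169229875, p(100)=190569292, p(101)=214481126, p(102)=241265379, p(103)=271248950, p(104)=304801365, p(105)=342325709, p(106)=384276336, p(107)=431149389, p(108)=483502844, p(109)=541946240, p(110)=607163746, p(111)=679903203, p(112)=761002156, p(113)=851376628, p(114)=952050665, p(115)=1064144451, p(116)=1188908248, p(117)=1327710076, p(118)=1482074143, p(119)=1653668665, p(120)=1844349560, p(121)=2056148051, p(122)=2291320912, p(123)=2552338241, p(124)=2841940500, p(125)=3163127352, p(126)=3519222692, p(127)=3913864295, p(128)=4351078600, p(129)=4835271870, p(130)=5371315400, p(131)=5964539504, p(132)=6620830889, p(133)=7346629512, p(134)=8149040695, p(135)=9035836076, p(136)=10015581680, p(137)=11097645016, p(138)=12292341831, p(139)=13610949895, p(140)=15065878135, p(141)=16670689208, p(142)=18440293320, p(143)=20390982757, p(144)=22540654445, p(145)=24908858009, p(146)=27517052599, p(147)=30388671978, p(148)=33549419497, p(149)=37027355200, p(150)=40853235313, p(151)=45060624582, p(152)=49686288421, p(153)=54770336324, p(154)=60356673280, p(155)=66493182097.
Final step: p(156) = p(155) + p(154) - p(151) - p(149) + p(144) + p(141) - p(134) - p(130) + p(121) + p(116) - p(105) - p(99) + p(86) + p(79) - p(64) - p(56) + p(39) + p(30) - p(11) - p(1)
= 66493182097 + 60356673280 - 45060624582 - 37027355200 + 22540654445 + 16670689208 - 8149040695 - 5371315400 + 2056148051 + 1188908248 - 342325709 - 169229875 + 34262962 + 13848650 - 1741630 - 526823 + 31185 + 5604 - 56 - 1
= 73232243759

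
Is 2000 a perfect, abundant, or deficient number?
abundant

Proper divisors of 2000: sum = 1 + 2 + 4 + 5 + 8 + 10 + 16 + 20 + ... + 250 + 400 + 500 + 1000 (19 divisors) = 2836
Since 2836 > 2000, 2000 is abundant.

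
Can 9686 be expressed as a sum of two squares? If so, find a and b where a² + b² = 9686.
Not possible

Factorization: 9686 = 2 × 29 × 167
By Fermat: n is sum of two squares iff every prime p ≡ 3 (mod 4) appears to even power.
Prime(s) ≡ 3 (mod 4) with odd exponent: [(167, 1)]
Therefore 9686 cannot be expressed as a² + b².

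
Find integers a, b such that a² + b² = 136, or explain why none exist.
6² + 10² (a=6, b=10)

Factorization: 136 = 2^3 × 17
By Fermat: n is sum of two squares iff every prime p ≡ 3 (mod 4) appears to even power.
All primes ≡ 3 (mod 4) appear to even power.
Search a = 0, 1, 2, … for 136 - a² a perfect square: first hit at a = 6: 136 - 36 = 100 = 10².
136 = 6² + 10² = 36 + 100 ✓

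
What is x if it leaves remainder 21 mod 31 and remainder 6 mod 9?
114

Using Chinese Remainder Theorem:
M = 31 × 9 = 279
M1 = 9, M2 = 31
y1 = 9^(-1) mod 31 = 7
y2 = 31^(-1) mod 9 = 7
x = (21×9×7 + 6×31×7) mod 279 = 114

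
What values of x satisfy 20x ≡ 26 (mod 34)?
x ≡ 3 (mod 17)

gcd(20, 34) = 2, which divides 26, so solutions exist.
Divide through by 2: 10x ≡ 13 (mod 17).
Find 10^(-1) mod 17 by the extended Euclidean algorithm:
17 = 1 × 10 + 7  ⟹  7 = (1)·17 + (-1)·10
10 = 1 × 7 + 3  ⟹  3 = (-1)·17 + (2)·10
7 = 2 × 3 + 1  ⟹  1 = (3)·17 + (-5)·10
So (-5)·10 ≡ 1 (mod 17), i.e. 10^(-1) ≡ -5 ≡ 12 (mod 17).
x ≡ 12 × 13 = 156 ≡ 3 (mod 17).
Check: 20 × 3 = 60 ≡ 26 (mod 34).
x ≡ 3 (mod 17), giving 2 solutions mod 34.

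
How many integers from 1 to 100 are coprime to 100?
40

100 = 2^2 × 5^2
φ(n) = n × ∏(1 - 1/p) for each prime p dividing n
φ(100) = 100 × (1 - 1/2) × (1 - 1/5) = 40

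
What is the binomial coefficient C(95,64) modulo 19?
0

Using Lucas' theorem:
Write n=95 and k=64 in base 19:
n in base 19: [5, 0]
k in base 19: [3, 7]
C(95,64) mod 19 = ∏ C(n_i, k_i) mod 19
Digit binomials (mod 19): C(5,3) = 10; C(0,7) = 0 (k_i > n_i)
Product: 10 × 0 = 0 ≡ 0 (mod 19)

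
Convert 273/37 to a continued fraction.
[7; 2, 1, 1, 1, 4]

Euclidean algorithm steps:
273 = 7 × 37 + 14
37 = 2 × 14 + 9
14 = 1 × 9 + 5
9 = 1 × 5 + 4
5 = 1 × 4 + 1
4 = 4 × 1 + 0
Continued fraction: [7; 2, 1, 1, 1, 4]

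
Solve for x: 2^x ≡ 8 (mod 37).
3

Baby-step giant-step with step n = ⌈√37⌉ = 7.
Baby steps 2^j mod 37 (j:value) for j=0..6: 0:1, 1:2, 2:4, 3:8, 4:16, 5:32, 6:27.
h = 8 is already in the table at j=3, so x = 3.
Check: 2^3 ≡ 8 (mod 37).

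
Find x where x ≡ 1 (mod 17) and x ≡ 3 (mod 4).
35

Using Chinese Remainder Theorem:
M = 17 × 4 = 68
M1 = 4, M2 = 17
y1 = 4^(-1) mod 17 = 13
y2 = 17^(-1) mod 4 = 1
x = (1×4×13 + 3×17×1) mod 68 = 35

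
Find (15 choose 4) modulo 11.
1

Using Lucas' theorem:
Write n=15 and k=4 in base 11:
n in base 11: [1, 4]
k in base 11: [0, 4]
C(15,4) mod 11 = ∏ C(n_i, k_i) mod 11
Digit binomials (mod 11): C(1,0) = 1; C(4,4) = 1
Product: 1 × 1 = 1 ≡ 1 (mod 11)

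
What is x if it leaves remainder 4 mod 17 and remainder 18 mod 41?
633

Using Chinese Remainder Theorem:
M = 17 × 41 = 697
M1 = 41, M2 = 17
y1 = 41^(-1) mod 17 = 5
y2 = 17^(-1) mod 41 = 29
x = (4×41×5 + 18×17×29) mod 697 = 633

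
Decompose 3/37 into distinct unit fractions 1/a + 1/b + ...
1/13 + 1/241 + 1/115921

Greedy algorithm:
3/37: ceiling(37/3) = 13, use 1/13
2/481: ceiling(481/2) = 241, use 1/241
1/115921: ceiling(115921/1) = 115921, use 1/115921
Result: 3/37 = 1/13 + 1/241 + 1/115921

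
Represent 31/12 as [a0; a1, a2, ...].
[2; 1, 1, 2, 2]

Euclidean algorithm steps:
31 = 2 × 12 + 7
12 = 1 × 7 + 5
7 = 1 × 5 + 2
5 = 2 × 2 + 1
2 = 2 × 1 + 0
Continued fraction: [2; 1, 1, 2, 2]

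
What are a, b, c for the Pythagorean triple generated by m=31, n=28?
(177, 1736, 1745)

Euclid's formula: a = m² - n², b = 2mn, c = m² + n²
m = 31, n = 28
a = 31² - 28² = 961 - 784 = 177
b = 2 × 31 × 28 = 1736
c = 31² + 28² = 961 + 784 = 1745
Verification: 177² + 1736² = 31329 + 3013696 = 3045025 = 1745² ✓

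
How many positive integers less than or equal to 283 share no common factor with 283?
282

283 = 283
φ(n) = n × ∏(1 - 1/p) for each prime p dividing n
φ(283) = 283 × (1 - 1/283) = 282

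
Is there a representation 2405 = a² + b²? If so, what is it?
2² + 49² (a=2, b=49)

Factorization: 2405 = 5 × 13 × 37
By Fermat: n is sum of two squares iff every prime p ≡ 3 (mod 4) appears to even power.
All primes ≡ 3 (mod 4) appear to even power.
Search a = 0, 1, 2, … for 2405 - a² a perfect square: first hit at a = 2: 2405 - 4 = 2401 = 49².
2405 = 2² + 49² = 4 + 2401 ✓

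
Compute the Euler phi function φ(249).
164

249 = 3 × 83
φ(n) = n × ∏(1 - 1/p) for each prime p dividing n
φ(249) = 249 × (1 - 1/3) × (1 - 1/83) = 164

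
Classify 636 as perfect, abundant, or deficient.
abundant

Proper divisors of 636: sum = 1 + 2 + 3 + 4 + 6 + 12 + 53 + 106 + 159 + 212 + 318 = 876
Since 876 > 636, 636 is abundant.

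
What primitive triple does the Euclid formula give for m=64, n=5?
(4071, 640, 4121)

Euclid's formula: a = m² - n², b = 2mn, c = m² + n²
m = 64, n = 5
a = 64² - 5² = 4096 - 25 = 4071
b = 2 × 64 × 5 = 640
c = 64² + 5² = 4096 + 25 = 4121
Verification: 4071² + 640² = 16573041 + 409600 = 16982641 = 4121² ✓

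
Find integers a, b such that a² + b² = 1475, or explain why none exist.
Not possible

Factorization: 1475 = 5^2 × 59
By Fermat: n is sum of two squares iff every prime p ≡ 3 (mod 4) appears to even power.
Prime(s) ≡ 3 (mod 4) with odd exponent: [(59, 1)]
Therefore 1475 cannot be expressed as a² + b².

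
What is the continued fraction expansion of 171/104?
[1; 1, 1, 1, 4, 3, 2]

Euclidean algorithm steps:
171 = 1 × 104 + 67
104 = 1 × 67 + 37
67 = 1 × 37 + 30
37 = 1 × 30 + 7
30 = 4 × 7 + 2
7 = 3 × 2 + 1
2 = 2 × 1 + 0
Continued fraction: [1; 1, 1, 1, 4, 3, 2]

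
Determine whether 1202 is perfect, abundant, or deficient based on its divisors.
deficient

Proper divisors of 1202: sum = 1 + 2 + 601 = 604
Since 604 < 1202, 1202 is deficient.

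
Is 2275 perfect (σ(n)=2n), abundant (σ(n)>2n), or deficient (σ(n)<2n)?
deficient

Proper divisors of 2275: sum = 1 + 5 + 7 + 13 + 25 + 35 + 65 + 91 + 175 + 325 + 455 = 1197
Since 1197 < 2275, 2275 is deficient.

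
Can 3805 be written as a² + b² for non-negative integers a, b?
18² + 59² (a=18, b=59)

Factorization: 3805 = 5 × 761
By Fermat: n is sum of two squares iff every prime p ≡ 3 (mod 4) appears to even power.
All primes ≡ 3 (mod 4) appear to even power.
Search a = 0, 1, 2, … for 3805 - a² a perfect square: first hit at a = 18: 3805 - 324 = 3481 = 59².
3805 = 18² + 59² = 324 + 3481 ✓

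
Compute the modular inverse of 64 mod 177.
130

gcd(64, 177) = 1, so the inverse exists.
Extended Euclidean algorithm on (177, 64):
177 = 2 × 64 + 49  ⟹  49 = (1)·177 + (-2)·64
64 = 1 × 49 + 15  ⟹  15 = (-1)·177 + (3)·64
49 = 3 × 15 + 4  ⟹  4 = (4)·177 + (-11)·64
15 = 3 × 4 + 3  ⟹  3 = (-13)·177 + (36)·64
4 = 1 × 3 + 1  ⟹  1 = (17)·177 + (-47)·64
So (-47)·64 ≡ 1 (mod 177), i.e. 64^(-1) ≡ -47 ≡ 130 (mod 177).
Check: 64 × 130 = 8320 ≡ 1 (mod 177)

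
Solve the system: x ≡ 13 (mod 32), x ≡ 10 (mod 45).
685

Using Chinese Remainder Theorem:
M = 32 × 45 = 1440
M1 = 45, M2 = 32
y1 = 45^(-1) mod 32 = 5
y2 = 32^(-1) mod 45 = 38
x = (13×45×5 + 10×32×38) mod 1440 = 685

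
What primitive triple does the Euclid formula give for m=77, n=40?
(4329, 6160, 7529)

Euclid's formula: a = m² - n², b = 2mn, c = m² + n²
m = 77, n = 40
a = 77² - 40² = 5929 - 1600 = 4329
b = 2 × 77 × 40 = 6160
c = 77² + 40² = 5929 + 1600 = 7529
Verification: 4329² + 6160² = 18740241 + 37945600 = 56685841 = 7529² ✓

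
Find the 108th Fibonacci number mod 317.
259

Matrix identity: Q^n = [[F_(n+1), F_n], [F_n, F_(n-1)]] with Q = [[1,1],[1,0]].
n = 108 = 1101100₂. Square-and-multiply, entries mod 317:
Q^1 = [[1,1],[1,0]]
Q^3 = (Q^1)²·Q = [[3,2],[2,1]]
Q^6 = (Q^3)² = [[13,8],[8,5]]
Q^13 = (Q^6)²·Q = [[60,233],[233,144]]
Q^27 = (Q^13)²·Q = [[177,195],[195,299]]
Q^54 = (Q^27)² = [[248,256],[256,309]]
Q^108 = (Q^54)² = [[240,259],[259,298]]
F_108 mod 317 = Q^108[0][1] = 259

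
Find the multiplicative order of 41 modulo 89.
88

89 is prime, so ord(41) divides φ(89) = 88.
Divisors of 88: 1, 2, 4, 8, 11, 22, 44, 88.
Repeated squaring: 41^1 ≡ 41, 41^2 ≡ 79, 41^4 ≡ 11, 41^8 ≡ 32, 41^16 ≡ 45, 41^32 ≡ 67, 41^64 ≡ 39 (mod 89).
Test 41^d mod 89 for each divisor d in increasing order:
41^1 ≡ 41
41^2 ≡ 79
41^4 ≡ 11
41^8 ≡ 32
41^11 = 41^8·41^2·41^1 ≡ 52
41^22 = 41^16·41^4·41^2 ≡ 34
41^44 = 41^32·41^8·41^4 ≡ 88
41^88 = 41^64·41^16·41^8 ≡ 1  ← first divisor giving 1
The order is 88.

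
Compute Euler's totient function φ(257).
256

257 = 257
φ(n) = n × ∏(1 - 1/p) for each prime p dividing n
φ(257) = 257 × (1 - 1/257) = 256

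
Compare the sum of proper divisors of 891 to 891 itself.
deficient

Proper divisors of 891: sum = 1 + 3 + 9 + 11 + 27 + 33 + 81 + 99 + 297 = 561
Since 561 < 891, 891 is deficient.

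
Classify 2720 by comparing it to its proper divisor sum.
abundant

Proper divisors of 2720: sum = 1 + 2 + 4 + 5 + 8 + 10 + 16 + 17 + ... + 340 + 544 + 680 + 1360 (23 divisors) = 4084
Since 4084 > 2720, 2720 is abundant.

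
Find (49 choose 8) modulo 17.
9

Using Lucas' theorem:
Write n=49 and k=8 in base 17:
n in base 17: [2, 15]
k in base 17: [0, 8]
C(49,8) mod 17 = ∏ C(n_i, k_i) mod 17
Digit binomials (mod 17): C(2,0) = 1; C(15,8) = 6435 ≡ 9
Product: 1 × 9 = 9 ≡ 9 (mod 17)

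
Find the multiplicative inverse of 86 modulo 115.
111

gcd(86, 115) = 1, so the inverse exists.
Extended Euclidean algorithm on (115, 86):
115 = 1 × 86 + 29  ⟹  29 = (1)·115 + (-1)·86
86 = 2 × 29 + 28  ⟹  28 = (-2)·115 + (3)·86
29 = 1 × 28 + 1  ⟹  1 = (3)·115 + (-4)·86
So (-4)·86 ≡ 1 (mod 115), i.e. 86^(-1) ≡ -4 ≡ 111 (mod 115).
Check: 86 × 111 = 9546 ≡ 1 (mod 115)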